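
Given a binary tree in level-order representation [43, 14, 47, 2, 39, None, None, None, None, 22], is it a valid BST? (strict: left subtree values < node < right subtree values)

Level-order array: [43, 14, 47, 2, 39, None, None, None, None, 22]
Validate using subtree bounds (lo, hi): at each node, require lo < value < hi,
then recurse left with hi=value and right with lo=value.
Preorder trace (stopping at first violation):
  at node 43 with bounds (-inf, +inf): OK
  at node 14 with bounds (-inf, 43): OK
  at node 2 with bounds (-inf, 14): OK
  at node 39 with bounds (14, 43): OK
  at node 22 with bounds (14, 39): OK
  at node 47 with bounds (43, +inf): OK
No violation found at any node.
Result: Valid BST


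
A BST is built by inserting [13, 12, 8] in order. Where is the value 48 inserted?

Starting tree (level order): [13, 12, None, 8]
Insertion path: 13
Result: insert 48 as right child of 13
Final tree (level order): [13, 12, 48, 8]


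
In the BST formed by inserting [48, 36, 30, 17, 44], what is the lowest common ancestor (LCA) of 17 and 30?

Tree insertion order: [48, 36, 30, 17, 44]
Tree (level-order array): [48, 36, None, 30, 44, 17]
In a BST, the LCA of p=17, q=30 is the first node v on the
root-to-leaf path with p <= v <= q (go left if both < v, right if both > v).
Walk from root:
  at 48: both 17 and 30 < 48, go left
  at 36: both 17 and 30 < 36, go left
  at 30: 17 <= 30 <= 30, this is the LCA
LCA = 30


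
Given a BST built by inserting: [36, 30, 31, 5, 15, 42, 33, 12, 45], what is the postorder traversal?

Tree insertion order: [36, 30, 31, 5, 15, 42, 33, 12, 45]
Tree (level-order array): [36, 30, 42, 5, 31, None, 45, None, 15, None, 33, None, None, 12]
Postorder traversal: [12, 15, 5, 33, 31, 30, 45, 42, 36]


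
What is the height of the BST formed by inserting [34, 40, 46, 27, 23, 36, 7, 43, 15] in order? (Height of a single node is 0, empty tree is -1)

Insertion order: [34, 40, 46, 27, 23, 36, 7, 43, 15]
Tree (level-order array): [34, 27, 40, 23, None, 36, 46, 7, None, None, None, 43, None, None, 15]
Compute height bottom-up (empty subtree = -1):
  height(15) = 1 + max(-1, -1) = 0
  height(7) = 1 + max(-1, 0) = 1
  height(23) = 1 + max(1, -1) = 2
  height(27) = 1 + max(2, -1) = 3
  height(36) = 1 + max(-1, -1) = 0
  height(43) = 1 + max(-1, -1) = 0
  height(46) = 1 + max(0, -1) = 1
  height(40) = 1 + max(0, 1) = 2
  height(34) = 1 + max(3, 2) = 4
Height = 4


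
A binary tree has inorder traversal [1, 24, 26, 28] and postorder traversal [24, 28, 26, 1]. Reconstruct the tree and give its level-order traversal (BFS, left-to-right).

Inorder:   [1, 24, 26, 28]
Postorder: [24, 28, 26, 1]
Algorithm: postorder visits root last, so walk postorder right-to-left;
each value is the root of the current inorder slice — split it at that
value, recurse on the right subtree first, then the left.
Recursive splits:
  root=1; inorder splits into left=[], right=[24, 26, 28]
  root=26; inorder splits into left=[24], right=[28]
  root=28; inorder splits into left=[], right=[]
  root=24; inorder splits into left=[], right=[]
Reconstructed level-order: [1, 26, 24, 28]


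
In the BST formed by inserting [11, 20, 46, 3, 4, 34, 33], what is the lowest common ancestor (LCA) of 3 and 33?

Tree insertion order: [11, 20, 46, 3, 4, 34, 33]
Tree (level-order array): [11, 3, 20, None, 4, None, 46, None, None, 34, None, 33]
In a BST, the LCA of p=3, q=33 is the first node v on the
root-to-leaf path with p <= v <= q (go left if both < v, right if both > v).
Walk from root:
  at 11: 3 <= 11 <= 33, this is the LCA
LCA = 11


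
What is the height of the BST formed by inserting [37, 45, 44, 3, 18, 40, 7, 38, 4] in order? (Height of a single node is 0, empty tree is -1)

Insertion order: [37, 45, 44, 3, 18, 40, 7, 38, 4]
Tree (level-order array): [37, 3, 45, None, 18, 44, None, 7, None, 40, None, 4, None, 38]
Compute height bottom-up (empty subtree = -1):
  height(4) = 1 + max(-1, -1) = 0
  height(7) = 1 + max(0, -1) = 1
  height(18) = 1 + max(1, -1) = 2
  height(3) = 1 + max(-1, 2) = 3
  height(38) = 1 + max(-1, -1) = 0
  height(40) = 1 + max(0, -1) = 1
  height(44) = 1 + max(1, -1) = 2
  height(45) = 1 + max(2, -1) = 3
  height(37) = 1 + max(3, 3) = 4
Height = 4


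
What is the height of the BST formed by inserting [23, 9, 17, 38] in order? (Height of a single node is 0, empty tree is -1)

Insertion order: [23, 9, 17, 38]
Tree (level-order array): [23, 9, 38, None, 17]
Compute height bottom-up (empty subtree = -1):
  height(17) = 1 + max(-1, -1) = 0
  height(9) = 1 + max(-1, 0) = 1
  height(38) = 1 + max(-1, -1) = 0
  height(23) = 1 + max(1, 0) = 2
Height = 2


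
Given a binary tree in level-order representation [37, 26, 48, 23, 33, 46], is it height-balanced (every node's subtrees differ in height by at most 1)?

Tree (level-order array): [37, 26, 48, 23, 33, 46]
Definition: a tree is height-balanced if, at every node, |h(left) - h(right)| <= 1 (empty subtree has height -1).
Bottom-up per-node check:
  node 23: h_left=-1, h_right=-1, diff=0 [OK], height=0
  node 33: h_left=-1, h_right=-1, diff=0 [OK], height=0
  node 26: h_left=0, h_right=0, diff=0 [OK], height=1
  node 46: h_left=-1, h_right=-1, diff=0 [OK], height=0
  node 48: h_left=0, h_right=-1, diff=1 [OK], height=1
  node 37: h_left=1, h_right=1, diff=0 [OK], height=2
All nodes satisfy the balance condition.
Result: Balanced


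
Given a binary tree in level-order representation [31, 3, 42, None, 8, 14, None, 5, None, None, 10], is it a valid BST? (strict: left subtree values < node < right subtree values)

Level-order array: [31, 3, 42, None, 8, 14, None, 5, None, None, 10]
Validate using subtree bounds (lo, hi): at each node, require lo < value < hi,
then recurse left with hi=value and right with lo=value.
Preorder trace (stopping at first violation):
  at node 31 with bounds (-inf, +inf): OK
  at node 3 with bounds (-inf, 31): OK
  at node 8 with bounds (3, 31): OK
  at node 5 with bounds (3, 8): OK
  at node 42 with bounds (31, +inf): OK
  at node 14 with bounds (31, 42): VIOLATION
Node 14 violates its bound: not (31 < 14 < 42).
Result: Not a valid BST


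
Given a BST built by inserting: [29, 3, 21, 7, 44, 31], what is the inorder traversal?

Tree insertion order: [29, 3, 21, 7, 44, 31]
Tree (level-order array): [29, 3, 44, None, 21, 31, None, 7]
Inorder traversal: [3, 7, 21, 29, 31, 44]


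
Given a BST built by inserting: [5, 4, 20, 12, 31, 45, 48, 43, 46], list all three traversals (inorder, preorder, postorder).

Tree insertion order: [5, 4, 20, 12, 31, 45, 48, 43, 46]
Tree (level-order array): [5, 4, 20, None, None, 12, 31, None, None, None, 45, 43, 48, None, None, 46]
Inorder (L, root, R): [4, 5, 12, 20, 31, 43, 45, 46, 48]
Preorder (root, L, R): [5, 4, 20, 12, 31, 45, 43, 48, 46]
Postorder (L, R, root): [4, 12, 43, 46, 48, 45, 31, 20, 5]


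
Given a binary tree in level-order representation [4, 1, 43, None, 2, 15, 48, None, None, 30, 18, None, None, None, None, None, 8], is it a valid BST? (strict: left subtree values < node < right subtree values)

Level-order array: [4, 1, 43, None, 2, 15, 48, None, None, 30, 18, None, None, None, None, None, 8]
Validate using subtree bounds (lo, hi): at each node, require lo < value < hi,
then recurse left with hi=value and right with lo=value.
Preorder trace (stopping at first violation):
  at node 4 with bounds (-inf, +inf): OK
  at node 1 with bounds (-inf, 4): OK
  at node 2 with bounds (1, 4): OK
  at node 43 with bounds (4, +inf): OK
  at node 15 with bounds (4, 43): OK
  at node 30 with bounds (4, 15): VIOLATION
Node 30 violates its bound: not (4 < 30 < 15).
Result: Not a valid BST


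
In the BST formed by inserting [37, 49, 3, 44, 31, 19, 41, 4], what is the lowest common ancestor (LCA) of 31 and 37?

Tree insertion order: [37, 49, 3, 44, 31, 19, 41, 4]
Tree (level-order array): [37, 3, 49, None, 31, 44, None, 19, None, 41, None, 4]
In a BST, the LCA of p=31, q=37 is the first node v on the
root-to-leaf path with p <= v <= q (go left if both < v, right if both > v).
Walk from root:
  at 37: 31 <= 37 <= 37, this is the LCA
LCA = 37


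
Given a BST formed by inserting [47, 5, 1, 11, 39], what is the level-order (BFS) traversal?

Tree insertion order: [47, 5, 1, 11, 39]
Tree (level-order array): [47, 5, None, 1, 11, None, None, None, 39]
BFS from the root, enqueuing left then right child of each popped node:
  queue [47] -> pop 47, enqueue [5], visited so far: [47]
  queue [5] -> pop 5, enqueue [1, 11], visited so far: [47, 5]
  queue [1, 11] -> pop 1, enqueue [none], visited so far: [47, 5, 1]
  queue [11] -> pop 11, enqueue [39], visited so far: [47, 5, 1, 11]
  queue [39] -> pop 39, enqueue [none], visited so far: [47, 5, 1, 11, 39]
Result: [47, 5, 1, 11, 39]


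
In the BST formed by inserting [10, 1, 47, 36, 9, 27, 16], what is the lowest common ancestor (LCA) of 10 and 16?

Tree insertion order: [10, 1, 47, 36, 9, 27, 16]
Tree (level-order array): [10, 1, 47, None, 9, 36, None, None, None, 27, None, 16]
In a BST, the LCA of p=10, q=16 is the first node v on the
root-to-leaf path with p <= v <= q (go left if both < v, right if both > v).
Walk from root:
  at 10: 10 <= 10 <= 16, this is the LCA
LCA = 10


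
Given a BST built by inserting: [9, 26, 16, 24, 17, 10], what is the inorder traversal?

Tree insertion order: [9, 26, 16, 24, 17, 10]
Tree (level-order array): [9, None, 26, 16, None, 10, 24, None, None, 17]
Inorder traversal: [9, 10, 16, 17, 24, 26]


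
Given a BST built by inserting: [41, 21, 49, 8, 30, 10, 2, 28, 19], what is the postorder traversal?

Tree insertion order: [41, 21, 49, 8, 30, 10, 2, 28, 19]
Tree (level-order array): [41, 21, 49, 8, 30, None, None, 2, 10, 28, None, None, None, None, 19]
Postorder traversal: [2, 19, 10, 8, 28, 30, 21, 49, 41]


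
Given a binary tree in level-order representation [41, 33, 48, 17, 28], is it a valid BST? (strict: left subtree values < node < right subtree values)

Level-order array: [41, 33, 48, 17, 28]
Validate using subtree bounds (lo, hi): at each node, require lo < value < hi,
then recurse left with hi=value and right with lo=value.
Preorder trace (stopping at first violation):
  at node 41 with bounds (-inf, +inf): OK
  at node 33 with bounds (-inf, 41): OK
  at node 17 with bounds (-inf, 33): OK
  at node 28 with bounds (33, 41): VIOLATION
Node 28 violates its bound: not (33 < 28 < 41).
Result: Not a valid BST


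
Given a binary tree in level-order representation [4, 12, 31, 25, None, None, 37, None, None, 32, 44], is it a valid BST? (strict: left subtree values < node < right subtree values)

Level-order array: [4, 12, 31, 25, None, None, 37, None, None, 32, 44]
Validate using subtree bounds (lo, hi): at each node, require lo < value < hi,
then recurse left with hi=value and right with lo=value.
Preorder trace (stopping at first violation):
  at node 4 with bounds (-inf, +inf): OK
  at node 12 with bounds (-inf, 4): VIOLATION
Node 12 violates its bound: not (-inf < 12 < 4).
Result: Not a valid BST


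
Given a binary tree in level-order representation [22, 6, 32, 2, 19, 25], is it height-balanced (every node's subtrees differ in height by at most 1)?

Tree (level-order array): [22, 6, 32, 2, 19, 25]
Definition: a tree is height-balanced if, at every node, |h(left) - h(right)| <= 1 (empty subtree has height -1).
Bottom-up per-node check:
  node 2: h_left=-1, h_right=-1, diff=0 [OK], height=0
  node 19: h_left=-1, h_right=-1, diff=0 [OK], height=0
  node 6: h_left=0, h_right=0, diff=0 [OK], height=1
  node 25: h_left=-1, h_right=-1, diff=0 [OK], height=0
  node 32: h_left=0, h_right=-1, diff=1 [OK], height=1
  node 22: h_left=1, h_right=1, diff=0 [OK], height=2
All nodes satisfy the balance condition.
Result: Balanced


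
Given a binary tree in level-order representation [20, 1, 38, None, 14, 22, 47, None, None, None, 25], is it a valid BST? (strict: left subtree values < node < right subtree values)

Level-order array: [20, 1, 38, None, 14, 22, 47, None, None, None, 25]
Validate using subtree bounds (lo, hi): at each node, require lo < value < hi,
then recurse left with hi=value and right with lo=value.
Preorder trace (stopping at first violation):
  at node 20 with bounds (-inf, +inf): OK
  at node 1 with bounds (-inf, 20): OK
  at node 14 with bounds (1, 20): OK
  at node 38 with bounds (20, +inf): OK
  at node 22 with bounds (20, 38): OK
  at node 25 with bounds (22, 38): OK
  at node 47 with bounds (38, +inf): OK
No violation found at any node.
Result: Valid BST


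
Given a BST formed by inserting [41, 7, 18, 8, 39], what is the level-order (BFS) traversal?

Tree insertion order: [41, 7, 18, 8, 39]
Tree (level-order array): [41, 7, None, None, 18, 8, 39]
BFS from the root, enqueuing left then right child of each popped node:
  queue [41] -> pop 41, enqueue [7], visited so far: [41]
  queue [7] -> pop 7, enqueue [18], visited so far: [41, 7]
  queue [18] -> pop 18, enqueue [8, 39], visited so far: [41, 7, 18]
  queue [8, 39] -> pop 8, enqueue [none], visited so far: [41, 7, 18, 8]
  queue [39] -> pop 39, enqueue [none], visited so far: [41, 7, 18, 8, 39]
Result: [41, 7, 18, 8, 39]


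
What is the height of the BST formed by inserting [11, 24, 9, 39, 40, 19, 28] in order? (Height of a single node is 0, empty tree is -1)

Insertion order: [11, 24, 9, 39, 40, 19, 28]
Tree (level-order array): [11, 9, 24, None, None, 19, 39, None, None, 28, 40]
Compute height bottom-up (empty subtree = -1):
  height(9) = 1 + max(-1, -1) = 0
  height(19) = 1 + max(-1, -1) = 0
  height(28) = 1 + max(-1, -1) = 0
  height(40) = 1 + max(-1, -1) = 0
  height(39) = 1 + max(0, 0) = 1
  height(24) = 1 + max(0, 1) = 2
  height(11) = 1 + max(0, 2) = 3
Height = 3


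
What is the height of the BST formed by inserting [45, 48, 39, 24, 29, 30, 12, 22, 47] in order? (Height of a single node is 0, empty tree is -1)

Insertion order: [45, 48, 39, 24, 29, 30, 12, 22, 47]
Tree (level-order array): [45, 39, 48, 24, None, 47, None, 12, 29, None, None, None, 22, None, 30]
Compute height bottom-up (empty subtree = -1):
  height(22) = 1 + max(-1, -1) = 0
  height(12) = 1 + max(-1, 0) = 1
  height(30) = 1 + max(-1, -1) = 0
  height(29) = 1 + max(-1, 0) = 1
  height(24) = 1 + max(1, 1) = 2
  height(39) = 1 + max(2, -1) = 3
  height(47) = 1 + max(-1, -1) = 0
  height(48) = 1 + max(0, -1) = 1
  height(45) = 1 + max(3, 1) = 4
Height = 4


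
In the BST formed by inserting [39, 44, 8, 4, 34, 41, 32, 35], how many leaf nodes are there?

Tree built from: [39, 44, 8, 4, 34, 41, 32, 35]
Tree (level-order array): [39, 8, 44, 4, 34, 41, None, None, None, 32, 35]
Rule: A leaf has 0 children.
Per-node child counts:
  node 39: 2 child(ren)
  node 8: 2 child(ren)
  node 4: 0 child(ren)
  node 34: 2 child(ren)
  node 32: 0 child(ren)
  node 35: 0 child(ren)
  node 44: 1 child(ren)
  node 41: 0 child(ren)
Matching nodes: [4, 32, 35, 41]
Count of leaf nodes: 4


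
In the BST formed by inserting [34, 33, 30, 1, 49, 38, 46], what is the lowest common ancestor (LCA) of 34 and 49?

Tree insertion order: [34, 33, 30, 1, 49, 38, 46]
Tree (level-order array): [34, 33, 49, 30, None, 38, None, 1, None, None, 46]
In a BST, the LCA of p=34, q=49 is the first node v on the
root-to-leaf path with p <= v <= q (go left if both < v, right if both > v).
Walk from root:
  at 34: 34 <= 34 <= 49, this is the LCA
LCA = 34


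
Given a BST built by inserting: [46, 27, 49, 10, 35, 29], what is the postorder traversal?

Tree insertion order: [46, 27, 49, 10, 35, 29]
Tree (level-order array): [46, 27, 49, 10, 35, None, None, None, None, 29]
Postorder traversal: [10, 29, 35, 27, 49, 46]


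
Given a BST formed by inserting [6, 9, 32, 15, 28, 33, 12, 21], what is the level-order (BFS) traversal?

Tree insertion order: [6, 9, 32, 15, 28, 33, 12, 21]
Tree (level-order array): [6, None, 9, None, 32, 15, 33, 12, 28, None, None, None, None, 21]
BFS from the root, enqueuing left then right child of each popped node:
  queue [6] -> pop 6, enqueue [9], visited so far: [6]
  queue [9] -> pop 9, enqueue [32], visited so far: [6, 9]
  queue [32] -> pop 32, enqueue [15, 33], visited so far: [6, 9, 32]
  queue [15, 33] -> pop 15, enqueue [12, 28], visited so far: [6, 9, 32, 15]
  queue [33, 12, 28] -> pop 33, enqueue [none], visited so far: [6, 9, 32, 15, 33]
  queue [12, 28] -> pop 12, enqueue [none], visited so far: [6, 9, 32, 15, 33, 12]
  queue [28] -> pop 28, enqueue [21], visited so far: [6, 9, 32, 15, 33, 12, 28]
  queue [21] -> pop 21, enqueue [none], visited so far: [6, 9, 32, 15, 33, 12, 28, 21]
Result: [6, 9, 32, 15, 33, 12, 28, 21]


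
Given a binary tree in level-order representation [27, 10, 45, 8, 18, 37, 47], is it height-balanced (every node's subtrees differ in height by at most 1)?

Tree (level-order array): [27, 10, 45, 8, 18, 37, 47]
Definition: a tree is height-balanced if, at every node, |h(left) - h(right)| <= 1 (empty subtree has height -1).
Bottom-up per-node check:
  node 8: h_left=-1, h_right=-1, diff=0 [OK], height=0
  node 18: h_left=-1, h_right=-1, diff=0 [OK], height=0
  node 10: h_left=0, h_right=0, diff=0 [OK], height=1
  node 37: h_left=-1, h_right=-1, diff=0 [OK], height=0
  node 47: h_left=-1, h_right=-1, diff=0 [OK], height=0
  node 45: h_left=0, h_right=0, diff=0 [OK], height=1
  node 27: h_left=1, h_right=1, diff=0 [OK], height=2
All nodes satisfy the balance condition.
Result: Balanced


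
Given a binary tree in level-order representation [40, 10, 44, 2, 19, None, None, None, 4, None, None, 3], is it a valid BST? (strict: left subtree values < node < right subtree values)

Level-order array: [40, 10, 44, 2, 19, None, None, None, 4, None, None, 3]
Validate using subtree bounds (lo, hi): at each node, require lo < value < hi,
then recurse left with hi=value and right with lo=value.
Preorder trace (stopping at first violation):
  at node 40 with bounds (-inf, +inf): OK
  at node 10 with bounds (-inf, 40): OK
  at node 2 with bounds (-inf, 10): OK
  at node 4 with bounds (2, 10): OK
  at node 3 with bounds (2, 4): OK
  at node 19 with bounds (10, 40): OK
  at node 44 with bounds (40, +inf): OK
No violation found at any node.
Result: Valid BST


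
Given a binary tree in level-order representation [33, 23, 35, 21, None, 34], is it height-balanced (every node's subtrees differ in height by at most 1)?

Tree (level-order array): [33, 23, 35, 21, None, 34]
Definition: a tree is height-balanced if, at every node, |h(left) - h(right)| <= 1 (empty subtree has height -1).
Bottom-up per-node check:
  node 21: h_left=-1, h_right=-1, diff=0 [OK], height=0
  node 23: h_left=0, h_right=-1, diff=1 [OK], height=1
  node 34: h_left=-1, h_right=-1, diff=0 [OK], height=0
  node 35: h_left=0, h_right=-1, diff=1 [OK], height=1
  node 33: h_left=1, h_right=1, diff=0 [OK], height=2
All nodes satisfy the balance condition.
Result: Balanced


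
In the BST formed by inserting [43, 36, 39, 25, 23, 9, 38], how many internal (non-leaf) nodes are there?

Tree built from: [43, 36, 39, 25, 23, 9, 38]
Tree (level-order array): [43, 36, None, 25, 39, 23, None, 38, None, 9]
Rule: An internal node has at least one child.
Per-node child counts:
  node 43: 1 child(ren)
  node 36: 2 child(ren)
  node 25: 1 child(ren)
  node 23: 1 child(ren)
  node 9: 0 child(ren)
  node 39: 1 child(ren)
  node 38: 0 child(ren)
Matching nodes: [43, 36, 25, 23, 39]
Count of internal (non-leaf) nodes: 5


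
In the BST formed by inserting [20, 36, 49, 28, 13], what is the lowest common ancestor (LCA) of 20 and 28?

Tree insertion order: [20, 36, 49, 28, 13]
Tree (level-order array): [20, 13, 36, None, None, 28, 49]
In a BST, the LCA of p=20, q=28 is the first node v on the
root-to-leaf path with p <= v <= q (go left if both < v, right if both > v).
Walk from root:
  at 20: 20 <= 20 <= 28, this is the LCA
LCA = 20


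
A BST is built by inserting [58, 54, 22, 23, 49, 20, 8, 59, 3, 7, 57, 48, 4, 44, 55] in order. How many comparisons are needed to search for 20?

Search path for 20: 58 -> 54 -> 22 -> 20
Found: True
Comparisons: 4


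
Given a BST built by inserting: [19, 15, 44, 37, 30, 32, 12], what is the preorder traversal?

Tree insertion order: [19, 15, 44, 37, 30, 32, 12]
Tree (level-order array): [19, 15, 44, 12, None, 37, None, None, None, 30, None, None, 32]
Preorder traversal: [19, 15, 12, 44, 37, 30, 32]


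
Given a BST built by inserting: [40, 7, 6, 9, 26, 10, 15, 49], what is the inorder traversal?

Tree insertion order: [40, 7, 6, 9, 26, 10, 15, 49]
Tree (level-order array): [40, 7, 49, 6, 9, None, None, None, None, None, 26, 10, None, None, 15]
Inorder traversal: [6, 7, 9, 10, 15, 26, 40, 49]


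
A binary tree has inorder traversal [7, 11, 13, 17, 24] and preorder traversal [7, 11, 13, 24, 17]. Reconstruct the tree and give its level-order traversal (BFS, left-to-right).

Inorder:  [7, 11, 13, 17, 24]
Preorder: [7, 11, 13, 24, 17]
Algorithm: preorder visits root first, so consume preorder in order;
for each root, split the current inorder slice at that value into
left-subtree inorder and right-subtree inorder, then recurse.
Recursive splits:
  root=7; inorder splits into left=[], right=[11, 13, 17, 24]
  root=11; inorder splits into left=[], right=[13, 17, 24]
  root=13; inorder splits into left=[], right=[17, 24]
  root=24; inorder splits into left=[17], right=[]
  root=17; inorder splits into left=[], right=[]
Reconstructed level-order: [7, 11, 13, 24, 17]


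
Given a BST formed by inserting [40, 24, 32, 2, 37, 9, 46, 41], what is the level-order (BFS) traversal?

Tree insertion order: [40, 24, 32, 2, 37, 9, 46, 41]
Tree (level-order array): [40, 24, 46, 2, 32, 41, None, None, 9, None, 37]
BFS from the root, enqueuing left then right child of each popped node:
  queue [40] -> pop 40, enqueue [24, 46], visited so far: [40]
  queue [24, 46] -> pop 24, enqueue [2, 32], visited so far: [40, 24]
  queue [46, 2, 32] -> pop 46, enqueue [41], visited so far: [40, 24, 46]
  queue [2, 32, 41] -> pop 2, enqueue [9], visited so far: [40, 24, 46, 2]
  queue [32, 41, 9] -> pop 32, enqueue [37], visited so far: [40, 24, 46, 2, 32]
  queue [41, 9, 37] -> pop 41, enqueue [none], visited so far: [40, 24, 46, 2, 32, 41]
  queue [9, 37] -> pop 9, enqueue [none], visited so far: [40, 24, 46, 2, 32, 41, 9]
  queue [37] -> pop 37, enqueue [none], visited so far: [40, 24, 46, 2, 32, 41, 9, 37]
Result: [40, 24, 46, 2, 32, 41, 9, 37]


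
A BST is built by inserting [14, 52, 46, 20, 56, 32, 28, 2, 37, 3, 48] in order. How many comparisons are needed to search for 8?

Search path for 8: 14 -> 2 -> 3
Found: False
Comparisons: 3


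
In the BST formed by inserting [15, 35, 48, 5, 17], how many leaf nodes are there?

Tree built from: [15, 35, 48, 5, 17]
Tree (level-order array): [15, 5, 35, None, None, 17, 48]
Rule: A leaf has 0 children.
Per-node child counts:
  node 15: 2 child(ren)
  node 5: 0 child(ren)
  node 35: 2 child(ren)
  node 17: 0 child(ren)
  node 48: 0 child(ren)
Matching nodes: [5, 17, 48]
Count of leaf nodes: 3


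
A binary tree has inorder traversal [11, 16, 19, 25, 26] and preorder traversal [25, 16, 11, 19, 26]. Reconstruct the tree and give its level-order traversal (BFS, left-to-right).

Inorder:  [11, 16, 19, 25, 26]
Preorder: [25, 16, 11, 19, 26]
Algorithm: preorder visits root first, so consume preorder in order;
for each root, split the current inorder slice at that value into
left-subtree inorder and right-subtree inorder, then recurse.
Recursive splits:
  root=25; inorder splits into left=[11, 16, 19], right=[26]
  root=16; inorder splits into left=[11], right=[19]
  root=11; inorder splits into left=[], right=[]
  root=19; inorder splits into left=[], right=[]
  root=26; inorder splits into left=[], right=[]
Reconstructed level-order: [25, 16, 26, 11, 19]


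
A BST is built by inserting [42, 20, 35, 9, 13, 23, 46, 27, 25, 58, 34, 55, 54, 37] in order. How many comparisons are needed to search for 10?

Search path for 10: 42 -> 20 -> 9 -> 13
Found: False
Comparisons: 4


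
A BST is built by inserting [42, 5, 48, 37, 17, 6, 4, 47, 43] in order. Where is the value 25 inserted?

Starting tree (level order): [42, 5, 48, 4, 37, 47, None, None, None, 17, None, 43, None, 6]
Insertion path: 42 -> 5 -> 37 -> 17
Result: insert 25 as right child of 17
Final tree (level order): [42, 5, 48, 4, 37, 47, None, None, None, 17, None, 43, None, 6, 25]


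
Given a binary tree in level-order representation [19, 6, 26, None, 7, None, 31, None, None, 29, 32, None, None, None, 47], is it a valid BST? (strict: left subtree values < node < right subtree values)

Level-order array: [19, 6, 26, None, 7, None, 31, None, None, 29, 32, None, None, None, 47]
Validate using subtree bounds (lo, hi): at each node, require lo < value < hi,
then recurse left with hi=value and right with lo=value.
Preorder trace (stopping at first violation):
  at node 19 with bounds (-inf, +inf): OK
  at node 6 with bounds (-inf, 19): OK
  at node 7 with bounds (6, 19): OK
  at node 26 with bounds (19, +inf): OK
  at node 31 with bounds (26, +inf): OK
  at node 29 with bounds (26, 31): OK
  at node 32 with bounds (31, +inf): OK
  at node 47 with bounds (32, +inf): OK
No violation found at any node.
Result: Valid BST


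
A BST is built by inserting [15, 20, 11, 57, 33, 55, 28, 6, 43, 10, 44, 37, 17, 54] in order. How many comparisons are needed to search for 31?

Search path for 31: 15 -> 20 -> 57 -> 33 -> 28
Found: False
Comparisons: 5


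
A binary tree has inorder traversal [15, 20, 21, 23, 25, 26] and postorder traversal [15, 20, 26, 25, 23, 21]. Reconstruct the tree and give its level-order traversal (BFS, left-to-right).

Inorder:   [15, 20, 21, 23, 25, 26]
Postorder: [15, 20, 26, 25, 23, 21]
Algorithm: postorder visits root last, so walk postorder right-to-left;
each value is the root of the current inorder slice — split it at that
value, recurse on the right subtree first, then the left.
Recursive splits:
  root=21; inorder splits into left=[15, 20], right=[23, 25, 26]
  root=23; inorder splits into left=[], right=[25, 26]
  root=25; inorder splits into left=[], right=[26]
  root=26; inorder splits into left=[], right=[]
  root=20; inorder splits into left=[15], right=[]
  root=15; inorder splits into left=[], right=[]
Reconstructed level-order: [21, 20, 23, 15, 25, 26]


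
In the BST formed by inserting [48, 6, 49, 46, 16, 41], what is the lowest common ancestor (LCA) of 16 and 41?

Tree insertion order: [48, 6, 49, 46, 16, 41]
Tree (level-order array): [48, 6, 49, None, 46, None, None, 16, None, None, 41]
In a BST, the LCA of p=16, q=41 is the first node v on the
root-to-leaf path with p <= v <= q (go left if both < v, right if both > v).
Walk from root:
  at 48: both 16 and 41 < 48, go left
  at 6: both 16 and 41 > 6, go right
  at 46: both 16 and 41 < 46, go left
  at 16: 16 <= 16 <= 41, this is the LCA
LCA = 16


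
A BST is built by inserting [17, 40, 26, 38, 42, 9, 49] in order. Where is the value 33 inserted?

Starting tree (level order): [17, 9, 40, None, None, 26, 42, None, 38, None, 49]
Insertion path: 17 -> 40 -> 26 -> 38
Result: insert 33 as left child of 38
Final tree (level order): [17, 9, 40, None, None, 26, 42, None, 38, None, 49, 33]


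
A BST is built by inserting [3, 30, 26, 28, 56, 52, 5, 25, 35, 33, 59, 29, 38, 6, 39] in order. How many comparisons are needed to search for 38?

Search path for 38: 3 -> 30 -> 56 -> 52 -> 35 -> 38
Found: True
Comparisons: 6


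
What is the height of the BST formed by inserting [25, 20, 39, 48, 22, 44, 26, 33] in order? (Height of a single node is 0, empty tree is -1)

Insertion order: [25, 20, 39, 48, 22, 44, 26, 33]
Tree (level-order array): [25, 20, 39, None, 22, 26, 48, None, None, None, 33, 44]
Compute height bottom-up (empty subtree = -1):
  height(22) = 1 + max(-1, -1) = 0
  height(20) = 1 + max(-1, 0) = 1
  height(33) = 1 + max(-1, -1) = 0
  height(26) = 1 + max(-1, 0) = 1
  height(44) = 1 + max(-1, -1) = 0
  height(48) = 1 + max(0, -1) = 1
  height(39) = 1 + max(1, 1) = 2
  height(25) = 1 + max(1, 2) = 3
Height = 3


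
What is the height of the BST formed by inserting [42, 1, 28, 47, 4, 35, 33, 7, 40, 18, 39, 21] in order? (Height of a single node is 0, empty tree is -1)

Insertion order: [42, 1, 28, 47, 4, 35, 33, 7, 40, 18, 39, 21]
Tree (level-order array): [42, 1, 47, None, 28, None, None, 4, 35, None, 7, 33, 40, None, 18, None, None, 39, None, None, 21]
Compute height bottom-up (empty subtree = -1):
  height(21) = 1 + max(-1, -1) = 0
  height(18) = 1 + max(-1, 0) = 1
  height(7) = 1 + max(-1, 1) = 2
  height(4) = 1 + max(-1, 2) = 3
  height(33) = 1 + max(-1, -1) = 0
  height(39) = 1 + max(-1, -1) = 0
  height(40) = 1 + max(0, -1) = 1
  height(35) = 1 + max(0, 1) = 2
  height(28) = 1 + max(3, 2) = 4
  height(1) = 1 + max(-1, 4) = 5
  height(47) = 1 + max(-1, -1) = 0
  height(42) = 1 + max(5, 0) = 6
Height = 6


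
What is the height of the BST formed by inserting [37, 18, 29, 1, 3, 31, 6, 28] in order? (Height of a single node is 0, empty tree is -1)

Insertion order: [37, 18, 29, 1, 3, 31, 6, 28]
Tree (level-order array): [37, 18, None, 1, 29, None, 3, 28, 31, None, 6]
Compute height bottom-up (empty subtree = -1):
  height(6) = 1 + max(-1, -1) = 0
  height(3) = 1 + max(-1, 0) = 1
  height(1) = 1 + max(-1, 1) = 2
  height(28) = 1 + max(-1, -1) = 0
  height(31) = 1 + max(-1, -1) = 0
  height(29) = 1 + max(0, 0) = 1
  height(18) = 1 + max(2, 1) = 3
  height(37) = 1 + max(3, -1) = 4
Height = 4


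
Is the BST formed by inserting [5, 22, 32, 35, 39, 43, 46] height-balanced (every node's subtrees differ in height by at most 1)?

Tree (level-order array): [5, None, 22, None, 32, None, 35, None, 39, None, 43, None, 46]
Definition: a tree is height-balanced if, at every node, |h(left) - h(right)| <= 1 (empty subtree has height -1).
Bottom-up per-node check:
  node 46: h_left=-1, h_right=-1, diff=0 [OK], height=0
  node 43: h_left=-1, h_right=0, diff=1 [OK], height=1
  node 39: h_left=-1, h_right=1, diff=2 [FAIL (|-1-1|=2 > 1)], height=2
  node 35: h_left=-1, h_right=2, diff=3 [FAIL (|-1-2|=3 > 1)], height=3
  node 32: h_left=-1, h_right=3, diff=4 [FAIL (|-1-3|=4 > 1)], height=4
  node 22: h_left=-1, h_right=4, diff=5 [FAIL (|-1-4|=5 > 1)], height=5
  node 5: h_left=-1, h_right=5, diff=6 [FAIL (|-1-5|=6 > 1)], height=6
Node 39 violates the condition: |-1 - 1| = 2 > 1.
Result: Not balanced


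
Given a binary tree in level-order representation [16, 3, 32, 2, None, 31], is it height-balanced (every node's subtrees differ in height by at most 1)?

Tree (level-order array): [16, 3, 32, 2, None, 31]
Definition: a tree is height-balanced if, at every node, |h(left) - h(right)| <= 1 (empty subtree has height -1).
Bottom-up per-node check:
  node 2: h_left=-1, h_right=-1, diff=0 [OK], height=0
  node 3: h_left=0, h_right=-1, diff=1 [OK], height=1
  node 31: h_left=-1, h_right=-1, diff=0 [OK], height=0
  node 32: h_left=0, h_right=-1, diff=1 [OK], height=1
  node 16: h_left=1, h_right=1, diff=0 [OK], height=2
All nodes satisfy the balance condition.
Result: Balanced


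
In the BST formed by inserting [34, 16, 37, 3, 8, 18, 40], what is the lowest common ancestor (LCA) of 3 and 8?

Tree insertion order: [34, 16, 37, 3, 8, 18, 40]
Tree (level-order array): [34, 16, 37, 3, 18, None, 40, None, 8]
In a BST, the LCA of p=3, q=8 is the first node v on the
root-to-leaf path with p <= v <= q (go left if both < v, right if both > v).
Walk from root:
  at 34: both 3 and 8 < 34, go left
  at 16: both 3 and 8 < 16, go left
  at 3: 3 <= 3 <= 8, this is the LCA
LCA = 3


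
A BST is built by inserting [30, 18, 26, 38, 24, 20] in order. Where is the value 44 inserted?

Starting tree (level order): [30, 18, 38, None, 26, None, None, 24, None, 20]
Insertion path: 30 -> 38
Result: insert 44 as right child of 38
Final tree (level order): [30, 18, 38, None, 26, None, 44, 24, None, None, None, 20]


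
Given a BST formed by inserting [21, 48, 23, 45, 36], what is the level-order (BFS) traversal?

Tree insertion order: [21, 48, 23, 45, 36]
Tree (level-order array): [21, None, 48, 23, None, None, 45, 36]
BFS from the root, enqueuing left then right child of each popped node:
  queue [21] -> pop 21, enqueue [48], visited so far: [21]
  queue [48] -> pop 48, enqueue [23], visited so far: [21, 48]
  queue [23] -> pop 23, enqueue [45], visited so far: [21, 48, 23]
  queue [45] -> pop 45, enqueue [36], visited so far: [21, 48, 23, 45]
  queue [36] -> pop 36, enqueue [none], visited so far: [21, 48, 23, 45, 36]
Result: [21, 48, 23, 45, 36]


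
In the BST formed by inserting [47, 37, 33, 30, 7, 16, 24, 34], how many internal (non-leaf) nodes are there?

Tree built from: [47, 37, 33, 30, 7, 16, 24, 34]
Tree (level-order array): [47, 37, None, 33, None, 30, 34, 7, None, None, None, None, 16, None, 24]
Rule: An internal node has at least one child.
Per-node child counts:
  node 47: 1 child(ren)
  node 37: 1 child(ren)
  node 33: 2 child(ren)
  node 30: 1 child(ren)
  node 7: 1 child(ren)
  node 16: 1 child(ren)
  node 24: 0 child(ren)
  node 34: 0 child(ren)
Matching nodes: [47, 37, 33, 30, 7, 16]
Count of internal (non-leaf) nodes: 6


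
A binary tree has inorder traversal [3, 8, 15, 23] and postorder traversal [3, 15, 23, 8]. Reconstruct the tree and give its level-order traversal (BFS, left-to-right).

Inorder:   [3, 8, 15, 23]
Postorder: [3, 15, 23, 8]
Algorithm: postorder visits root last, so walk postorder right-to-left;
each value is the root of the current inorder slice — split it at that
value, recurse on the right subtree first, then the left.
Recursive splits:
  root=8; inorder splits into left=[3], right=[15, 23]
  root=23; inorder splits into left=[15], right=[]
  root=15; inorder splits into left=[], right=[]
  root=3; inorder splits into left=[], right=[]
Reconstructed level-order: [8, 3, 23, 15]


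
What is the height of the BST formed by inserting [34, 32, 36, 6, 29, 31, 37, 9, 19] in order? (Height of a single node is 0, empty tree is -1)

Insertion order: [34, 32, 36, 6, 29, 31, 37, 9, 19]
Tree (level-order array): [34, 32, 36, 6, None, None, 37, None, 29, None, None, 9, 31, None, 19]
Compute height bottom-up (empty subtree = -1):
  height(19) = 1 + max(-1, -1) = 0
  height(9) = 1 + max(-1, 0) = 1
  height(31) = 1 + max(-1, -1) = 0
  height(29) = 1 + max(1, 0) = 2
  height(6) = 1 + max(-1, 2) = 3
  height(32) = 1 + max(3, -1) = 4
  height(37) = 1 + max(-1, -1) = 0
  height(36) = 1 + max(-1, 0) = 1
  height(34) = 1 + max(4, 1) = 5
Height = 5


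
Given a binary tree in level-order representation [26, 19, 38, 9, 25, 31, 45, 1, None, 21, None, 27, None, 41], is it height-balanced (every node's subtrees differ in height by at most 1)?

Tree (level-order array): [26, 19, 38, 9, 25, 31, 45, 1, None, 21, None, 27, None, 41]
Definition: a tree is height-balanced if, at every node, |h(left) - h(right)| <= 1 (empty subtree has height -1).
Bottom-up per-node check:
  node 1: h_left=-1, h_right=-1, diff=0 [OK], height=0
  node 9: h_left=0, h_right=-1, diff=1 [OK], height=1
  node 21: h_left=-1, h_right=-1, diff=0 [OK], height=0
  node 25: h_left=0, h_right=-1, diff=1 [OK], height=1
  node 19: h_left=1, h_right=1, diff=0 [OK], height=2
  node 27: h_left=-1, h_right=-1, diff=0 [OK], height=0
  node 31: h_left=0, h_right=-1, diff=1 [OK], height=1
  node 41: h_left=-1, h_right=-1, diff=0 [OK], height=0
  node 45: h_left=0, h_right=-1, diff=1 [OK], height=1
  node 38: h_left=1, h_right=1, diff=0 [OK], height=2
  node 26: h_left=2, h_right=2, diff=0 [OK], height=3
All nodes satisfy the balance condition.
Result: Balanced


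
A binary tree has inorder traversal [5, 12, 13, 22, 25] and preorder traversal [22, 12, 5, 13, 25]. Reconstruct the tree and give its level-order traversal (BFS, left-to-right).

Inorder:  [5, 12, 13, 22, 25]
Preorder: [22, 12, 5, 13, 25]
Algorithm: preorder visits root first, so consume preorder in order;
for each root, split the current inorder slice at that value into
left-subtree inorder and right-subtree inorder, then recurse.
Recursive splits:
  root=22; inorder splits into left=[5, 12, 13], right=[25]
  root=12; inorder splits into left=[5], right=[13]
  root=5; inorder splits into left=[], right=[]
  root=13; inorder splits into left=[], right=[]
  root=25; inorder splits into left=[], right=[]
Reconstructed level-order: [22, 12, 25, 5, 13]


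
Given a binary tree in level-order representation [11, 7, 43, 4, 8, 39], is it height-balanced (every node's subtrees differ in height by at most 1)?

Tree (level-order array): [11, 7, 43, 4, 8, 39]
Definition: a tree is height-balanced if, at every node, |h(left) - h(right)| <= 1 (empty subtree has height -1).
Bottom-up per-node check:
  node 4: h_left=-1, h_right=-1, diff=0 [OK], height=0
  node 8: h_left=-1, h_right=-1, diff=0 [OK], height=0
  node 7: h_left=0, h_right=0, diff=0 [OK], height=1
  node 39: h_left=-1, h_right=-1, diff=0 [OK], height=0
  node 43: h_left=0, h_right=-1, diff=1 [OK], height=1
  node 11: h_left=1, h_right=1, diff=0 [OK], height=2
All nodes satisfy the balance condition.
Result: Balanced


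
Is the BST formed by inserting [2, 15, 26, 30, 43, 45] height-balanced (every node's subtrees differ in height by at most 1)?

Tree (level-order array): [2, None, 15, None, 26, None, 30, None, 43, None, 45]
Definition: a tree is height-balanced if, at every node, |h(left) - h(right)| <= 1 (empty subtree has height -1).
Bottom-up per-node check:
  node 45: h_left=-1, h_right=-1, diff=0 [OK], height=0
  node 43: h_left=-1, h_right=0, diff=1 [OK], height=1
  node 30: h_left=-1, h_right=1, diff=2 [FAIL (|-1-1|=2 > 1)], height=2
  node 26: h_left=-1, h_right=2, diff=3 [FAIL (|-1-2|=3 > 1)], height=3
  node 15: h_left=-1, h_right=3, diff=4 [FAIL (|-1-3|=4 > 1)], height=4
  node 2: h_left=-1, h_right=4, diff=5 [FAIL (|-1-4|=5 > 1)], height=5
Node 30 violates the condition: |-1 - 1| = 2 > 1.
Result: Not balanced


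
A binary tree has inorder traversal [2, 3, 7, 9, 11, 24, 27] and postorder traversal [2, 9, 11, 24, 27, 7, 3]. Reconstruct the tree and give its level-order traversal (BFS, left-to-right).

Inorder:   [2, 3, 7, 9, 11, 24, 27]
Postorder: [2, 9, 11, 24, 27, 7, 3]
Algorithm: postorder visits root last, so walk postorder right-to-left;
each value is the root of the current inorder slice — split it at that
value, recurse on the right subtree first, then the left.
Recursive splits:
  root=3; inorder splits into left=[2], right=[7, 9, 11, 24, 27]
  root=7; inorder splits into left=[], right=[9, 11, 24, 27]
  root=27; inorder splits into left=[9, 11, 24], right=[]
  root=24; inorder splits into left=[9, 11], right=[]
  root=11; inorder splits into left=[9], right=[]
  root=9; inorder splits into left=[], right=[]
  root=2; inorder splits into left=[], right=[]
Reconstructed level-order: [3, 2, 7, 27, 24, 11, 9]


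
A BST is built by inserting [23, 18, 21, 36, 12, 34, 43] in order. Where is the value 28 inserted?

Starting tree (level order): [23, 18, 36, 12, 21, 34, 43]
Insertion path: 23 -> 36 -> 34
Result: insert 28 as left child of 34
Final tree (level order): [23, 18, 36, 12, 21, 34, 43, None, None, None, None, 28]


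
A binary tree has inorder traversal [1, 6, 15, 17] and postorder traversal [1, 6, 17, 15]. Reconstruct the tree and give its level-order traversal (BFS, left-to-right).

Inorder:   [1, 6, 15, 17]
Postorder: [1, 6, 17, 15]
Algorithm: postorder visits root last, so walk postorder right-to-left;
each value is the root of the current inorder slice — split it at that
value, recurse on the right subtree first, then the left.
Recursive splits:
  root=15; inorder splits into left=[1, 6], right=[17]
  root=17; inorder splits into left=[], right=[]
  root=6; inorder splits into left=[1], right=[]
  root=1; inorder splits into left=[], right=[]
Reconstructed level-order: [15, 6, 17, 1]


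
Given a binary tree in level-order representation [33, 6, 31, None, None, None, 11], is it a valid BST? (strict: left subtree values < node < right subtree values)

Level-order array: [33, 6, 31, None, None, None, 11]
Validate using subtree bounds (lo, hi): at each node, require lo < value < hi,
then recurse left with hi=value and right with lo=value.
Preorder trace (stopping at first violation):
  at node 33 with bounds (-inf, +inf): OK
  at node 6 with bounds (-inf, 33): OK
  at node 31 with bounds (33, +inf): VIOLATION
Node 31 violates its bound: not (33 < 31 < +inf).
Result: Not a valid BST
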